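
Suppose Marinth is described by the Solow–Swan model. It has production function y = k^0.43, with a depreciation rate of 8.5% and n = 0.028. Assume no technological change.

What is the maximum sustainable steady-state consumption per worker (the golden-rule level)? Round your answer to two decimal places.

c_gold ≈ 1.56

At the golden rule, f'(k) = n + δ, so α·k^(α−1) = n + δ and k_gold = (α/(n + δ))^(1/(1−α)).
k_gold = (0.43/0.113)^(1/0.57) = 3.8053^1.7544 ≈ 10.4288
c_gold = f(k_gold) − (n + δ)·k_gold = 2.7406 − 0.113×10.4288 ≈ 1.5621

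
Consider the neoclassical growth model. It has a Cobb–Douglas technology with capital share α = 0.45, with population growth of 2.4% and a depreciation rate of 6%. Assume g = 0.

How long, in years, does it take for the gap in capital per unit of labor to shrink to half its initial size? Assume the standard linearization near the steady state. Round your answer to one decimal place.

Near the steady state the convergence rate is λ = (1 − α)(n + δ).
λ = (1 − 0.45) × 0.084 = 0.55 × 0.084 = 0.0462
Half-life = ln 2 / λ = 0.6931 / 0.0462 ≈ 15.00 years

t_½ ≈ 15.0 years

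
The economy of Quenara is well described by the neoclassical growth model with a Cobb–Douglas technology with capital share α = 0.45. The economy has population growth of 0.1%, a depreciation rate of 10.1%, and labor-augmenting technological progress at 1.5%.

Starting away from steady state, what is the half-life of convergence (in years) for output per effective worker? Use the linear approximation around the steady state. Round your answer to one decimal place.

half-life ≈ 10.8 years

Near the steady state the convergence rate is λ = (1 − α)(n + g + δ).
λ = (1 − 0.45) × 0.117 = 0.55 × 0.117 = 0.06435
Half-life = ln 2 / λ = 0.6931 / 0.06435 ≈ 10.77 years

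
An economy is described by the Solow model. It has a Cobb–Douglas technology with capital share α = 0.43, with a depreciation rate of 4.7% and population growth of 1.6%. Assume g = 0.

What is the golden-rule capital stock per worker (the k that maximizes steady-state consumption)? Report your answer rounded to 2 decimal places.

The golden rule sets f'(k) = n + δ, i.e. α·k^(α−1) = n + δ.
So k^(1−α) = α / (n + δ) = 0.43 / 0.063 = 6.8254.
k_gold = 6.8254^(1/0.57) ≈ 29.0658

k_gold ≈ 29.07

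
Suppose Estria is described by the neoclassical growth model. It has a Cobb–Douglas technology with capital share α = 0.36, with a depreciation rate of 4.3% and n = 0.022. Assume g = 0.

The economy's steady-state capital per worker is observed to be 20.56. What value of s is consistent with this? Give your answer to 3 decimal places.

s ≈ 0.450

At the steady state, Δk = 0, so s·k^α = (n + δ)·k.
So s / (n + δ) = (k*)^(1−α) = 20.56^0.64 = 6.9236.
Therefore s = 6.9236 × (n + δ) = 6.9236 × 0.065 = 0.4500.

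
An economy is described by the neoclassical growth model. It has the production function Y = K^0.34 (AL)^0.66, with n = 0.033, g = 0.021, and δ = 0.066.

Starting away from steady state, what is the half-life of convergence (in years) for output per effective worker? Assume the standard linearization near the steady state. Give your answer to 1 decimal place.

half-life ≈ 8.8 years

Near the steady state the convergence rate is λ = (1 − α)(n + g + δ).
λ = (1 − 0.34) × 0.120 = 0.66 × 0.120 = 0.0792
Half-life = ln 2 / λ = 0.6931 / 0.0792 ≈ 8.75 years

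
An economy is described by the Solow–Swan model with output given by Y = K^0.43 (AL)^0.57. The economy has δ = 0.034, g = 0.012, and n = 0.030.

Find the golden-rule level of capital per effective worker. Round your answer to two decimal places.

The golden rule sets f'(k) = n + g + δ, i.e. α·k^(α−1) = n + g + δ.
So k^(1−α) = α / (n + g + δ) = 0.43 / 0.076 = 5.6579.
k_gold = 5.6579^(1/0.57) ≈ 20.9145

k_gold ≈ 20.91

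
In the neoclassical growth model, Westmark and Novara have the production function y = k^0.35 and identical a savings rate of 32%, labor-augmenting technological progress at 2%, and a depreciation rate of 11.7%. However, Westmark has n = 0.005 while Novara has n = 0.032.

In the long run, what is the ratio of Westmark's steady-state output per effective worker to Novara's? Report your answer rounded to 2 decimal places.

y*_W / y*_N ≈ 1.10

Steady-state y* = [s/(n + g + δ)]^(α/(1−α)), so the ratio is [ (s_W/(n + g + δ)_W) / (s_N/(n + g + δ)_N) ]^0.5385.
s_W/(n + g + δ)_W = 0.32/0.142 = 2.2535; s_N/(n + g + δ)_N = 0.32/0.169 = 1.8935.
Ratio = (2.2535/1.8935)^0.5385 = 1.1901^0.5385 ≈ 1.0983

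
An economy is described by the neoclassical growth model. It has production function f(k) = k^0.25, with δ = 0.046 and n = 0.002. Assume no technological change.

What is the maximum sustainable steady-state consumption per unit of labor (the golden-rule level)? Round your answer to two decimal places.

c_gold ≈ 1.30

At the golden rule, f'(k) = n + δ, so α·k^(α−1) = n + δ and k_gold = (α/(n + δ))^(1/(1−α)).
k_gold = (0.25/0.048)^(1/0.75) = 5.2083^1.3333 ≈ 9.0276
c_gold = f(k_gold) − (n + δ)·k_gold = 1.7334 − 0.048×9.0276 ≈ 1.3001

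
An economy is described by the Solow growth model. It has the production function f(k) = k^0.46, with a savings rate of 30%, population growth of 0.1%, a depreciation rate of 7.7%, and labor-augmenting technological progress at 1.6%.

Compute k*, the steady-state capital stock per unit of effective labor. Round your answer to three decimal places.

Steady state requires s·f(k) = (n + g + δ)·k, i.e. s·k^α = (n + g + δ)·k.
Rearranging, k^(1−α) = s / (n + g + δ).
k^0.54 = 0.30 / (0.001 + 0.016 + 0.077) = 0.30 / 0.094 = 3.1915
k* = 3.1915^(1/0.54) ≈ 8.5768

k* ≈ 8.577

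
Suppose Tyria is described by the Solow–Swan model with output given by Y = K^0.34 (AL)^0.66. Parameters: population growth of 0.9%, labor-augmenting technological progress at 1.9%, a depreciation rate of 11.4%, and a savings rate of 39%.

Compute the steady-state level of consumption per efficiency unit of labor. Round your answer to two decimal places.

In steady state, investment equals break-even investment: s·k^α = (n + g + δ)·k.
Dividing both sides by k: k^(1−α) = s / (n + g + δ).
k^0.66 = 0.39 / (0.009 + 0.019 + 0.114) = 0.39 / 0.142 = 2.7465
k* = 2.7465^(1/0.66) ≈ 4.6219
y* = (k*)^α = 4.6219^0.34 ≈ 1.6828
c* = (1 − s)·y* = (1 − 0.39) × 1.6828 ≈ 1.0265

c* ≈ 1.03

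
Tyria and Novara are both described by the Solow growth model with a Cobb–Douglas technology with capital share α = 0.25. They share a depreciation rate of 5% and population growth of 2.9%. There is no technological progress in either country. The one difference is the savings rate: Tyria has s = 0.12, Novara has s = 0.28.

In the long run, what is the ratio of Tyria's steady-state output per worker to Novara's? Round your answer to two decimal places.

ratio ≈ 0.75

Steady-state y* = [s/(n + δ)]^(α/(1−α)), so the ratio is [ (s_T/(n + δ)_T) / (s_N/(n + δ)_N) ]^0.3333.
s_T/(n + δ)_T = 0.12/0.079 = 1.5190; s_N/(n + δ)_N = 0.28/0.079 = 3.5443.
Ratio = (1.5190/3.5443)^0.3333 = 0.4286^0.3333 ≈ 0.7540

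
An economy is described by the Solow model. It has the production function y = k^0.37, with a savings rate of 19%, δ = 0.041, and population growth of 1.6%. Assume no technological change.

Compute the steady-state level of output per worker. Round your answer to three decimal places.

In steady state, investment equals break-even investment: s·k^α = (n + δ)·k.
Rearranging, k^(1−α) = s / (n + δ).
k^0.63 = 0.19 / (0.016 + 0.041) = 0.19 / 0.057 = 3.3333
k* = 3.3333^(1/0.63) ≈ 6.7602
y* = (k*)^α = 6.7602^0.37 ≈ 2.0281

y* ≈ 2.028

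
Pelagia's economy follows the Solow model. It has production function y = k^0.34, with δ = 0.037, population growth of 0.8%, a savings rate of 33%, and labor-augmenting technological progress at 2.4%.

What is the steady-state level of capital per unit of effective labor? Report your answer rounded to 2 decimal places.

k* = 10.71

Steady state requires s·f(k) = (n + g + δ)·k, i.e. s·k^α = (n + g + δ)·k.
Rearranging, k^(1−α) = s / (n + g + δ).
k^0.66 = 0.33 / (0.008 + 0.024 + 0.037) = 0.33 / 0.069 = 4.7826
k* = 4.7826^(1/0.66) ≈ 10.7101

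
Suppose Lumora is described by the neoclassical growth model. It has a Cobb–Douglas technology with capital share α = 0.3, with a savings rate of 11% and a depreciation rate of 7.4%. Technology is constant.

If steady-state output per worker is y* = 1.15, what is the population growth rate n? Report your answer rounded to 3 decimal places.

Steady state requires s·f(k) = (n + δ)·k, i.e. s·k^α = (n + δ)·k.
Since y* = [s/(n + δ)]^(α/(1−α)), we have s/(n + δ) = (y*)^((1−α)/α) = 1.15^2.3333 = 1.3856.
Therefore n + δ = s / 1.3856 = 0.11 / 1.3856 = 0.0794, so n = 0.0794 − 0.074 = 0.0054.

n ≈ 0.005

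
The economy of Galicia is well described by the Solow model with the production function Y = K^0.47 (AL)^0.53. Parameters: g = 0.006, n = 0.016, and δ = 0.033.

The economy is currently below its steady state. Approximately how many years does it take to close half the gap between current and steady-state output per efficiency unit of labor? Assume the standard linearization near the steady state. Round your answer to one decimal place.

about 23.8 years

Near the steady state the convergence rate is λ = (1 − α)(n + g + δ).
λ = (1 − 0.47) × 0.055 = 0.53 × 0.055 = 0.02915
Half-life = ln 2 / λ = 0.6931 / 0.02915 ≈ 23.78 years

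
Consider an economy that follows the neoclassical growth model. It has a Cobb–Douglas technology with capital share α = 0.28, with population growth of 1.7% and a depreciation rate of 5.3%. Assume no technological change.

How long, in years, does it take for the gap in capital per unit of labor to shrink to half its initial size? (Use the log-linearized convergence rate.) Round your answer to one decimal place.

about 13.8 years

Near the steady state the convergence rate is λ = (1 − α)(n + δ).
λ = (1 − 0.28) × 0.070 = 0.72 × 0.070 = 0.0504
Half-life = ln 2 / λ = 0.6931 / 0.0504 ≈ 13.75 years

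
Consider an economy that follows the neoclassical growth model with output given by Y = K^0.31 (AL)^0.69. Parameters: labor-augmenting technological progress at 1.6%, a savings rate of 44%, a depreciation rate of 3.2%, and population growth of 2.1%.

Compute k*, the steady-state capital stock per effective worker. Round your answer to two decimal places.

Steady state requires s·f(k) = (n + g + δ)·k, i.e. s·k^α = (n + g + δ)·k.
Rearranging, k^(1−α) = s / (n + g + δ).
k^0.69 = 0.44 / (0.021 + 0.016 + 0.032) = 0.44 / 0.069 = 6.3768
k* = 6.3768^(1/0.69) ≈ 14.6585

k* ≈ 14.66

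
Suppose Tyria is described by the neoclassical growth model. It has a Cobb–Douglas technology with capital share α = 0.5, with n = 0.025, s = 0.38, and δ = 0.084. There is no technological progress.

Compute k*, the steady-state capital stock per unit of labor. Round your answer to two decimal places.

k* ≈ 12.15

At the steady state, Δk = 0, so s·k^α = (n + δ)·k.
Dividing both sides by k: k^(1−α) = s / (n + δ).
k^0.5 = 0.38 / (0.025 + 0.084) = 0.38 / 0.109 = 3.4862
k* = 3.4862^(1/0.5) ≈ 12.1536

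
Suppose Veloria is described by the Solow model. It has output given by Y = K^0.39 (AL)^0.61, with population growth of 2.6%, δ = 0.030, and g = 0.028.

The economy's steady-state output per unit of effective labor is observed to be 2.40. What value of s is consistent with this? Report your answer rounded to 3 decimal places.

s ≈ 0.330

At the steady state, Δk = 0, so s·k^α = (n + g + δ)·k.
Since y* = [s/(n + g + δ)]^(α/(1−α)), we have s/(n + g + δ) = (y*)^((1−α)/α) = 2.40^1.5641 = 3.9327.
Therefore s = 3.9327 × (n + g + δ) = 3.9327 × 0.084 = 0.3303.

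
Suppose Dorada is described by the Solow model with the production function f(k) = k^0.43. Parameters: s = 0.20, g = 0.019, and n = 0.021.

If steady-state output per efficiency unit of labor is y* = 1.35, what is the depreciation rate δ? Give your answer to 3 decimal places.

δ ≈ 0.094

Steady state requires s·f(k) = (n + g + δ)·k, i.e. s·k^α = (n + g + δ)·k.
Since y* = [s/(n + g + δ)]^(α/(1−α)), we have s/(n + g + δ) = (y*)^((1−α)/α) = 1.35^1.3256 = 1.4886.
Therefore n + g + δ = s / 1.4886 = 0.20 / 1.4886 = 0.1344, so δ = 0.1344 − 0.040 = 0.0944.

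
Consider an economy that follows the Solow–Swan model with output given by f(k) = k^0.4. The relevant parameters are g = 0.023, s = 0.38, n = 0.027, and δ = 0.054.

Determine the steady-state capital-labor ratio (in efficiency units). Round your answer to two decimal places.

k* = 8.67

At the steady state, Δk = 0, so s·k^α = (n + g + δ)·k.
Rearranging, k^(1−α) = s / (n + g + δ).
k^0.6 = 0.38 / (0.027 + 0.023 + 0.054) = 0.38 / 0.104 = 3.6538
k* = 3.6538^(1/0.6) ≈ 8.6678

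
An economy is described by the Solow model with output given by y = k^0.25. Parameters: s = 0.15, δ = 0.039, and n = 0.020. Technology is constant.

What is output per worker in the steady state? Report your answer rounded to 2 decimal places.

At the steady state, Δk = 0, so s·k^α = (n + δ)·k.
Rearranging, k^(1−α) = s / (n + δ).
k^0.75 = 0.15 / (0.020 + 0.039) = 0.15 / 0.059 = 2.5424
k* = 2.5424^(1/0.75) ≈ 3.4700
y* = (k*)^α = 3.4700^0.25 ≈ 1.3648

y* = 1.36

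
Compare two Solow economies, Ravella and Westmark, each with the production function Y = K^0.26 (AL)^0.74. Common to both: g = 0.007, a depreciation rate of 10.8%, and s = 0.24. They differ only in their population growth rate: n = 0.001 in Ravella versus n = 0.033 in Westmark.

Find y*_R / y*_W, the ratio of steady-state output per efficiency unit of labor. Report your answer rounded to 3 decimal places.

Steady-state y* = [s/(n + g + δ)]^(α/(1−α)), so the ratio is [ (s_R/(n + g + δ)_R) / (s_W/(n + g + δ)_W) ]^0.3514.
s_R/(n + g + δ)_R = 0.24/0.116 = 2.0690; s_W/(n + g + δ)_W = 0.24/0.148 = 1.6216.
Ratio = (2.0690/1.6216)^0.3514 = 1.2759^0.3514 ≈ 1.0894

y*_R / y*_W ≈ 1.089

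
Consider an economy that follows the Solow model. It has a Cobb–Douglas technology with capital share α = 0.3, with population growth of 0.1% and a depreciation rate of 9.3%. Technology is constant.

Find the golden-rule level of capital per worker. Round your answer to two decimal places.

k_gold ≈ 5.25

The golden rule sets f'(k) = n + δ, i.e. α·k^(α−1) = n + δ.
So k^(1−α) = α / (n + δ) = 0.3 / 0.094 = 3.1915.
k_gold = 3.1915^(1/0.7) ≈ 5.2480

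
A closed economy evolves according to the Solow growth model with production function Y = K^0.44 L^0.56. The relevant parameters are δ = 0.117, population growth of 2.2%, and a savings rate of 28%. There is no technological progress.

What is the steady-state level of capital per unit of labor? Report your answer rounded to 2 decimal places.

Steady state requires s·f(k) = (n + δ)·k, i.e. s·k^α = (n + δ)·k.
Rearranging, k^(1−α) = s / (n + δ).
k^0.56 = 0.28 / (0.022 + 0.117) = 0.28 / 0.139 = 2.0144
k* = 2.0144^(1/0.56) ≈ 3.4923

k* = 3.49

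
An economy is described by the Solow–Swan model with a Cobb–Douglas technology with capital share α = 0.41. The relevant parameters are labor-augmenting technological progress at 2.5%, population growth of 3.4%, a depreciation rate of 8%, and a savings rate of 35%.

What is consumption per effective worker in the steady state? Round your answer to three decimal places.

At the steady state, Δk = 0, so s·k^α = (n + g + δ)·k.
Rearranging, k^(1−α) = s / (n + g + δ).
k^0.59 = 0.35 / (0.034 + 0.025 + 0.080) = 0.35 / 0.139 = 2.5180
k* = 2.5180^(1/0.59) ≈ 4.7836
y* = (k*)^α = 4.7836^0.41 ≈ 1.8998
c* = (1 − s)·y* = (1 − 0.35) × 1.8998 ≈ 1.2349

c* ≈ 1.235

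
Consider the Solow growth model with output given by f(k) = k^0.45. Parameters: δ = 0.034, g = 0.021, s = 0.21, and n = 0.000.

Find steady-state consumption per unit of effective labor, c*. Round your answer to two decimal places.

c* = 2.36

Steady state requires s·f(k) = (n + g + δ)·k, i.e. s·k^α = (n + g + δ)·k.
Rearranging, k^(1−α) = s / (n + g + δ).
k^0.55 = 0.21 / (0.000 + 0.021 + 0.034) = 0.21 / 0.055 = 3.8182
k* = 3.8182^(1/0.55) ≈ 11.4268
y* = (k*)^α = 11.4268^0.45 ≈ 2.9927
c* = (1 − s)·y* = (1 − 0.21) × 2.9927 ≈ 2.3642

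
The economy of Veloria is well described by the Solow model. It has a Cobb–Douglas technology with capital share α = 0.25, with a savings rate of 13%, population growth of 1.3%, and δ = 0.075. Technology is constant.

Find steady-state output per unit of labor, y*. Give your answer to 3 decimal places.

At the steady state, Δk = 0, so s·k^α = (n + δ)·k.
Rearranging, k^(1−α) = s / (n + δ).
k^0.75 = 0.13 / (0.013 + 0.075) = 0.13 / 0.088 = 1.4773
k* = 1.4773^(1/0.75) ≈ 1.6825
y* = (k*)^α = 1.6825^0.25 ≈ 1.1389

y* ≈ 1.139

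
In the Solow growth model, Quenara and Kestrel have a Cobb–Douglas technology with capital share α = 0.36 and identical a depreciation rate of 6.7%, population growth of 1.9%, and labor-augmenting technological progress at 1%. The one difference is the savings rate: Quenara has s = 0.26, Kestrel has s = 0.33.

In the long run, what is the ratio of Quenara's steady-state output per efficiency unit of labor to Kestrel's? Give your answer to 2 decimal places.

y*_Q / y*_K ≈ 0.87

Steady-state y* = [s/(n + g + δ)]^(α/(1−α)), so the ratio is [ (s_Q/(n + g + δ)_Q) / (s_K/(n + g + δ)_K) ]^0.5625.
s_Q/(n + g + δ)_Q = 0.26/0.096 = 2.7083; s_K/(n + g + δ)_K = 0.33/0.096 = 3.4375.
Ratio = (2.7083/3.4375)^0.5625 = 0.7879^0.5625 ≈ 0.8745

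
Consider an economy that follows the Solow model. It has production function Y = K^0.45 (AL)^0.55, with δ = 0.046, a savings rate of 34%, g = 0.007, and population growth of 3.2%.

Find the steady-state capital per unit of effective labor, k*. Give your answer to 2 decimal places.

k* ≈ 12.44

In steady state, investment equals break-even investment: s·k^α = (n + g + δ)·k.
Dividing both sides by k: k^(1−α) = s / (n + g + δ).
k^0.55 = 0.34 / (0.032 + 0.007 + 0.046) = 0.34 / 0.085 = 4.0000
k* = 4.0000^(1/0.55) ≈ 12.4353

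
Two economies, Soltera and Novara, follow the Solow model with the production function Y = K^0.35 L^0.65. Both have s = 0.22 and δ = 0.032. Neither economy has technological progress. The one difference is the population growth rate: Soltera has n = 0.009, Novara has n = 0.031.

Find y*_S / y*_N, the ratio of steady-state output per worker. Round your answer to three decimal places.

Steady-state y* = [s/(n + δ)]^(α/(1−α)), so the ratio is [ (s_S/(n + δ)_S) / (s_N/(n + δ)_N) ]^0.5385.
s_S/(n + δ)_S = 0.22/0.041 = 5.3659; s_N/(n + δ)_N = 0.22/0.063 = 3.4921.
Ratio = (5.3659/3.4921)^0.5385 = 1.5366^0.5385 ≈ 1.2603

ratio ≈ 1.260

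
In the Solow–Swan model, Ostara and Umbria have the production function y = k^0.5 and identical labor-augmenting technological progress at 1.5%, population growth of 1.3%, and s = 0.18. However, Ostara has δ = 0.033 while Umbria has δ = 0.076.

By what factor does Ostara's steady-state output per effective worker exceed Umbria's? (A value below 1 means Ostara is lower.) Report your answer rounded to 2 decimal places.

Steady-state y* = [s/(n + g + δ)]^(α/(1−α)), so the ratio is [ (s_O/(n + g + δ)_O) / (s_U/(n + g + δ)_U) ]^1.
s_O/(n + g + δ)_O = 0.18/0.061 = 2.9508; s_U/(n + g + δ)_U = 0.18/0.104 = 1.7308.
Ratio = (2.9508/1.7308)^1 = 1.7049^1 ≈ 1.7049

ratio ≈ 1.70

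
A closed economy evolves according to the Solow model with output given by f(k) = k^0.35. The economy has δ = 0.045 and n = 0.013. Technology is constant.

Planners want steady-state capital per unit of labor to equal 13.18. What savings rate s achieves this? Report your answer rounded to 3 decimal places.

At the steady state, Δk = 0, so s·k^α = (n + δ)·k.
So s / (n + δ) = (k*)^(1−α) = 13.18^0.65 = 5.3450.
Therefore s = 5.3450 × (n + δ) = 5.3450 × 0.058 = 0.3100.

s ≈ 0.310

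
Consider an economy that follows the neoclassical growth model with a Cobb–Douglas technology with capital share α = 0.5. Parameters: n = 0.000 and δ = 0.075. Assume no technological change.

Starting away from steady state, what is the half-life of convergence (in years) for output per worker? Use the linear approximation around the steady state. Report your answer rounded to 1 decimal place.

about 18.5 years

Near the steady state the convergence rate is λ = (1 − α)(n + δ).
λ = (1 − 0.5) × 0.075 = 0.5 × 0.075 = 0.0375
Half-life = ln 2 / λ = 0.6931 / 0.0375 ≈ 18.48 years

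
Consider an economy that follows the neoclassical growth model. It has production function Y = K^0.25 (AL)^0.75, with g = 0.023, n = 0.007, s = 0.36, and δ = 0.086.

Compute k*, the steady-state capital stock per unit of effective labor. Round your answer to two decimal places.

k* ≈ 4.53

At the steady state, Δk = 0, so s·k^α = (n + g + δ)·k.
Rearranging, k^(1−α) = s / (n + g + δ).
k^0.75 = 0.36 / (0.007 + 0.023 + 0.086) = 0.36 / 0.116 = 3.1034
k* = 3.1034^(1/0.75) ≈ 4.5267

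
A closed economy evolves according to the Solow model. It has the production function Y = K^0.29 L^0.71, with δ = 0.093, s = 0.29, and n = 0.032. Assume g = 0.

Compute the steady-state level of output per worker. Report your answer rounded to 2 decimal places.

y* = 1.41

Steady state requires s·f(k) = (n + δ)·k, i.e. s·k^α = (n + δ)·k.
Dividing both sides by k: k^(1−α) = s / (n + δ).
k^0.71 = 0.29 / (0.032 + 0.093) = 0.29 / 0.125 = 2.3200
k* = 2.3200^(1/0.71) ≈ 3.2717
y* = (k*)^α = 3.2717^0.29 ≈ 1.4102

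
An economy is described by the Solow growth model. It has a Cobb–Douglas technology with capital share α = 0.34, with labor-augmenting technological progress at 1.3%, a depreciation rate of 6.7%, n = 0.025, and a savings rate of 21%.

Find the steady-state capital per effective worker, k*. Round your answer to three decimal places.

Steady state requires s·f(k) = (n + g + δ)·k, i.e. s·k^α = (n + g + δ)·k.
Dividing both sides by k: k^(1−α) = s / (n + g + δ).
k^0.66 = 0.21 / (0.025 + 0.013 + 0.067) = 0.21 / 0.105 = 2.0000
k* = 2.0000^(1/0.66) ≈ 2.8583

k* ≈ 2.858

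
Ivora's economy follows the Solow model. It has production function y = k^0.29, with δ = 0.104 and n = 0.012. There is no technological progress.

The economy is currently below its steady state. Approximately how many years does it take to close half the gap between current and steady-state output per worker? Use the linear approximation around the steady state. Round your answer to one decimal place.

Near the steady state the convergence rate is λ = (1 − α)(n + δ).
λ = (1 − 0.29) × 0.116 = 0.71 × 0.116 = 0.08236
Half-life = ln 2 / λ = 0.6931 / 0.08236 ≈ 8.42 years

half-life ≈ 8.4 years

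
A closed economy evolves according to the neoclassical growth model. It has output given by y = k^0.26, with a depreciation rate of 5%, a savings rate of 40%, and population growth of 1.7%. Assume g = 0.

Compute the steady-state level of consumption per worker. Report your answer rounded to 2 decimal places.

c* = 1.12

At the steady state, Δk = 0, so s·k^α = (n + δ)·k.
Rearranging, k^(1−α) = s / (n + δ).
k^0.74 = 0.40 / (0.017 + 0.050) = 0.40 / 0.067 = 5.9701
k* = 5.9701^(1/0.74) ≈ 11.1847
y* = (k*)^α = 11.1847^0.26 ≈ 1.8735
c* = (1 − s)·y* = (1 − 0.40) × 1.8735 ≈ 1.1241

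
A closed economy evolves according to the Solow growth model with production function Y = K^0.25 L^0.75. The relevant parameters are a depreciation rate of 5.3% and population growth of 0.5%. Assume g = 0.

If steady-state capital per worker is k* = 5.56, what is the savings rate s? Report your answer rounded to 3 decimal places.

At the steady state, Δk = 0, so s·k^α = (n + δ)·k.
So s / (n + δ) = (k*)^(1−α) = 5.56^0.75 = 3.6208.
Therefore s = 3.6208 × (n + δ) = 3.6208 × 0.058 = 0.2100.

s ≈ 0.210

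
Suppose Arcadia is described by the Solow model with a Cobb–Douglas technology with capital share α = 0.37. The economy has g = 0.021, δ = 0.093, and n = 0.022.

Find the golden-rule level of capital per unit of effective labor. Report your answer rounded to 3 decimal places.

The golden rule sets f'(k) = n + g + δ, i.e. α·k^(α−1) = n + g + δ.
So k^(1−α) = α / (n + g + δ) = 0.37 / 0.136 = 2.7206.
k_gold = 2.7206^(1/0.63) ≈ 4.8972

k_gold ≈ 4.897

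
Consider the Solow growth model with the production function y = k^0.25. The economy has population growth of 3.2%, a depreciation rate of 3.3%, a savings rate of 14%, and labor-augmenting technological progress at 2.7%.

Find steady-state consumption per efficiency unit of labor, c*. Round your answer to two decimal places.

c* = 0.99

Steady state requires s·f(k) = (n + g + δ)·k, i.e. s·k^α = (n + g + δ)·k.
Dividing both sides by k: k^(1−α) = s / (n + g + δ).
k^0.75 = 0.14 / (0.032 + 0.027 + 0.033) = 0.14 / 0.092 = 1.5217
k* = 1.5217^(1/0.75) ≈ 1.7503
y* = (k*)^α = 1.7503^0.25 ≈ 1.1502
c* = (1 − s)·y* = (1 − 0.14) × 1.1502 ≈ 0.9892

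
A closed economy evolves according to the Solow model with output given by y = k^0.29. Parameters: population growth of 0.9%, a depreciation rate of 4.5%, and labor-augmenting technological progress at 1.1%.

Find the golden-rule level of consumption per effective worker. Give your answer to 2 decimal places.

At the golden rule, f'(k) = n + g + δ, so α·k^(α−1) = n + g + δ and k_gold = (α/(n + g + δ))^(1/(1−α)).
k_gold = (0.29/0.065)^(1/0.71) = 4.4615^1.4085 ≈ 8.2185
c_gold = f(k_gold) − (n + g + δ)·k_gold = 1.8420 − 0.065×8.2185 ≈ 1.3078

c_gold ≈ 1.31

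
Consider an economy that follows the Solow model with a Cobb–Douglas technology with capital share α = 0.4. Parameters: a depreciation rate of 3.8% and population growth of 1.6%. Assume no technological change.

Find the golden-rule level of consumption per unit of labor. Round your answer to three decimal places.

At the golden rule, f'(k) = n + δ, so α·k^(α−1) = n + δ and k_gold = (α/(n + δ))^(1/(1−α)).
k_gold = (0.4/0.054)^(1/0.6) = 7.4074^1.6667 ≈ 28.1496
c_gold = f(k_gold) − (n + δ)·k_gold = 3.8000 − 0.054×28.1496 ≈ 2.2799

c_gold ≈ 2.280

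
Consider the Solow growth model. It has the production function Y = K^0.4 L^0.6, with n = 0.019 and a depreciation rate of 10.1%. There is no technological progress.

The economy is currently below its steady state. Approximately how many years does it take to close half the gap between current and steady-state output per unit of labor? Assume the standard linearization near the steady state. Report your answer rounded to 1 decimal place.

Near the steady state the convergence rate is λ = (1 − α)(n + δ).
λ = (1 − 0.4) × 0.120 = 0.6 × 0.120 = 0.0720
Half-life = ln 2 / λ = 0.6931 / 0.0720 ≈ 9.63 years

about 9.6 years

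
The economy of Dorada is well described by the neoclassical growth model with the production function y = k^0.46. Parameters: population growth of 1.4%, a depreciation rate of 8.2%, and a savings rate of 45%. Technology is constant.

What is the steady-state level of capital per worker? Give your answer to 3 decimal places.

In steady state, investment equals break-even investment: s·k^α = (n + δ)·k.
Dividing both sides by k: k^(1−α) = s / (n + δ).
k^0.54 = 0.45 / (0.014 + 0.082) = 0.45 / 0.096 = 4.6875
k* = 4.6875^(1/0.54) ≈ 17.4777

k* ≈ 17.478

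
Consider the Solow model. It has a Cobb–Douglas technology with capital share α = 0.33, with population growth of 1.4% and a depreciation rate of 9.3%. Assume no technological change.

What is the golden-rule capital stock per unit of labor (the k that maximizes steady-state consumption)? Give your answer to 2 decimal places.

The golden rule sets f'(k) = n + δ, i.e. α·k^(α−1) = n + δ.
So k^(1−α) = α / (n + δ) = 0.33 / 0.107 = 3.0841.
k_gold = 3.0841^(1/0.67) ≈ 5.3708

k_gold ≈ 5.37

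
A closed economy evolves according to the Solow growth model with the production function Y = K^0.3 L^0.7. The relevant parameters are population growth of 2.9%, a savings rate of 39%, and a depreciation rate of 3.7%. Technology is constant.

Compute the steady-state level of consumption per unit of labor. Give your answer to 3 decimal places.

c* = 1.306

At the steady state, Δk = 0, so s·k^α = (n + δ)·k.
Dividing both sides by k: k^(1−α) = s / (n + δ).
k^0.7 = 0.39 / (0.029 + 0.037) = 0.39 / 0.066 = 5.9091
k* = 5.9091^(1/0.7) ≈ 12.6524
y* = (k*)^α = 12.6524^0.3 ≈ 2.1412
c* = (1 − s)·y* = (1 − 0.39) × 2.1412 ≈ 1.3061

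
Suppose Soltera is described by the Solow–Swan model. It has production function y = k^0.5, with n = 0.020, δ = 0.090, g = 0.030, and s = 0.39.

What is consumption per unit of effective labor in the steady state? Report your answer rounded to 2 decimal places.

c* ≈ 1.70

In steady state, investment equals break-even investment: s·k^α = (n + g + δ)·k.
Dividing both sides by k: k^(1−α) = s / (n + g + δ).
k^0.5 = 0.39 / (0.020 + 0.030 + 0.090) = 0.39 / 0.140 = 2.7857
k* = 2.7857^(1/0.5) ≈ 7.7601
y* = (k*)^α = 7.7601^0.5 ≈ 2.7857
c* = (1 − s)·y* = (1 − 0.39) × 2.7857 ≈ 1.6993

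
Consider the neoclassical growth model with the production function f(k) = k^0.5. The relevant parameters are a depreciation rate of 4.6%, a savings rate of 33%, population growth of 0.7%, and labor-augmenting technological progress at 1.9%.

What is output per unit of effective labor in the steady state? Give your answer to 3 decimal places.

y* = 4.583

Steady state requires s·f(k) = (n + g + δ)·k, i.e. s·k^α = (n + g + δ)·k.
Rearranging, k^(1−α) = s / (n + g + δ).
k^0.5 = 0.33 / (0.007 + 0.019 + 0.046) = 0.33 / 0.072 = 4.5833
k* = 4.5833^(1/0.5) ≈ 21.0066
y* = (k*)^α = 21.0066^0.5 ≈ 4.5833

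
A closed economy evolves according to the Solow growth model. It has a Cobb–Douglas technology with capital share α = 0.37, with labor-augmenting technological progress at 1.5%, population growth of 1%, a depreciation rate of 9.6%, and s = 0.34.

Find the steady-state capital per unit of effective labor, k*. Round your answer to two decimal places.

At the steady state, Δk = 0, so s·k^α = (n + g + δ)·k.
Dividing both sides by k: k^(1−α) = s / (n + g + δ).
k^0.63 = 0.34 / (0.010 + 0.015 + 0.096) = 0.34 / 0.121 = 2.8099
k* = 2.8099^(1/0.63) ≈ 5.1548

k* ≈ 5.15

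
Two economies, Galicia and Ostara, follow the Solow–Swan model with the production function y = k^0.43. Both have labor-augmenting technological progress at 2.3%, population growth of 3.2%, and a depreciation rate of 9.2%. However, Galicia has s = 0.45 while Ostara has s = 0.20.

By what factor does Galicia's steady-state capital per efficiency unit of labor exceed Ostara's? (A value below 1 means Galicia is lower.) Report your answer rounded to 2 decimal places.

Steady-state k* = [s/(n + g + δ)]^(1/(1−α)), so the ratio is [ (s_G/(n + g + δ)_G) / (s_O/(n + g + δ)_O) ]^1.7544.
s_G/(n + g + δ)_G = 0.45/0.147 = 3.0612; s_O/(n + g + δ)_O = 0.20/0.147 = 1.3605.
Ratio = (3.0612/1.3605)^1.7544 = 2.2501^1.7544 ≈ 4.1486

ratio ≈ 4.15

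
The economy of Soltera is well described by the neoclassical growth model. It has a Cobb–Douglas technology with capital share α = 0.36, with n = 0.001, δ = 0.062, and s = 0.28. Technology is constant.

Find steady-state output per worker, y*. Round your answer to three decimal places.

y* = 2.314

At the steady state, Δk = 0, so s·k^α = (n + δ)·k.
Rearranging, k^(1−α) = s / (n + δ).
k^0.64 = 0.28 / (0.001 + 0.062) = 0.28 / 0.063 = 4.4444
k* = 4.4444^(1/0.64) ≈ 10.2851
y* = (k*)^α = 10.2851^0.36 ≈ 2.3142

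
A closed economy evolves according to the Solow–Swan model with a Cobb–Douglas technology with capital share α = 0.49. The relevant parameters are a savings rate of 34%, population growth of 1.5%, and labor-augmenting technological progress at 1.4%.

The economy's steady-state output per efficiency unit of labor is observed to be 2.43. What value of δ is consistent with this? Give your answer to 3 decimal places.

In steady state, investment equals break-even investment: s·k^α = (n + g + δ)·k.
Since y* = [s/(n + g + δ)]^(α/(1−α)), we have s/(n + g + δ) = (y*)^((1−α)/α) = 2.43^1.0408 = 2.5196.
Therefore n + g + δ = s / 2.5196 = 0.34 / 2.5196 = 0.1349, so δ = 0.1349 − 0.029 = 0.1059.

δ ≈ 0.106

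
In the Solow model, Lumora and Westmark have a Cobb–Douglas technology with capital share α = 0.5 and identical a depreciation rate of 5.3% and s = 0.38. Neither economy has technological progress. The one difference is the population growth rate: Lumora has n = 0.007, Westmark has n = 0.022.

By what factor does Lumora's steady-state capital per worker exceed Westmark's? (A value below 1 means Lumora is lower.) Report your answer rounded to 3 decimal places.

k*_L / k*_W ≈ 1.563

Steady-state k* = [s/(n + δ)]^(1/(1−α)), so the ratio is [ (s_L/(n + δ)_L) / (s_W/(n + δ)_W) ]^2.
s_L/(n + δ)_L = 0.38/0.060 = 6.3333; s_W/(n + δ)_W = 0.38/0.075 = 5.0667.
Ratio = (6.3333/5.0667)^2 = 1.2500^2 ≈ 1.5625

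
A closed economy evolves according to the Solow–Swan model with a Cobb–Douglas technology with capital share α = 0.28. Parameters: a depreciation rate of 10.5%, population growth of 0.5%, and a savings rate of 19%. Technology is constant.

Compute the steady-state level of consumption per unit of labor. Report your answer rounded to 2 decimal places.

At the steady state, Δk = 0, so s·k^α = (n + δ)·k.
Dividing both sides by k: k^(1−α) = s / (n + δ).
k^0.72 = 0.19 / (0.005 + 0.105) = 0.19 / 0.110 = 1.7273
k* = 1.7273^(1/0.72) ≈ 2.1364
y* = (k*)^α = 2.1364^0.28 ≈ 1.2368
c* = (1 − s)·y* = (1 − 0.19) × 1.2368 ≈ 1.0018

c* ≈ 1.00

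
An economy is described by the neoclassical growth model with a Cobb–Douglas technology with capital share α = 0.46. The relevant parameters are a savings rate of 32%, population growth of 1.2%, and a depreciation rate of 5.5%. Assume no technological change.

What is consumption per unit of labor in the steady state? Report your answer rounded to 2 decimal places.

c* = 2.58

Steady state requires s·f(k) = (n + δ)·k, i.e. s·k^α = (n + δ)·k.
Rearranging, k^(1−α) = s / (n + δ).
k^0.54 = 0.32 / (0.012 + 0.055) = 0.32 / 0.067 = 4.7761
k* = 4.7761^(1/0.54) ≈ 18.0944
y* = (k*)^α = 18.0944^0.46 ≈ 3.7885
c* = (1 − s)·y* = (1 − 0.32) × 3.7885 ≈ 2.5762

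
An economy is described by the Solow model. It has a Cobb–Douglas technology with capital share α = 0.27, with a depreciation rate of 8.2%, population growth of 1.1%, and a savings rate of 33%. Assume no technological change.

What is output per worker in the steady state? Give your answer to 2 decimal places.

y* ≈ 1.60

Steady state requires s·f(k) = (n + δ)·k, i.e. s·k^α = (n + δ)·k.
Rearranging, k^(1−α) = s / (n + δ).
k^0.73 = 0.33 / (0.011 + 0.082) = 0.33 / 0.093 = 3.5484
k* = 3.5484^(1/0.73) ≈ 5.6685
y* = (k*)^α = 5.6685^0.27 ≈ 1.5975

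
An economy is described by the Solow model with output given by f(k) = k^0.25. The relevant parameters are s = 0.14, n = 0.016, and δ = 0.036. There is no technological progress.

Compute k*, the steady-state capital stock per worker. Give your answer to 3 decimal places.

At the steady state, Δk = 0, so s·k^α = (n + δ)·k.
Rearranging, k^(1−α) = s / (n + δ).
k^0.75 = 0.14 / (0.016 + 0.036) = 0.14 / 0.052 = 2.6923
k* = 2.6923^(1/0.75) ≈ 3.7454

k* ≈ 3.745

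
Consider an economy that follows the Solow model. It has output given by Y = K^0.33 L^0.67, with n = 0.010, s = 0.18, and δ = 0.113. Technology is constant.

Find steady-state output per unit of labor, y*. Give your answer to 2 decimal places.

Steady state requires s·f(k) = (n + δ)·k, i.e. s·k^α = (n + δ)·k.
Rearranging, k^(1−α) = s / (n + δ).
k^0.67 = 0.18 / (0.010 + 0.113) = 0.18 / 0.123 = 1.4634
k* = 1.4634^(1/0.67) ≈ 1.7653
y* = (k*)^α = 1.7653^0.33 ≈ 1.2063

y* ≈ 1.21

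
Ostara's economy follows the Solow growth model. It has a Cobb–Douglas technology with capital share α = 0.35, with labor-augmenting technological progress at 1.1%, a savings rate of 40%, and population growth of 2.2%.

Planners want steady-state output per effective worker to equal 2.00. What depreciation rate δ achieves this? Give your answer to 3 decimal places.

δ ≈ 0.077

In steady state, investment equals break-even investment: s·k^α = (n + g + δ)·k.
Since y* = [s/(n + g + δ)]^(α/(1−α)), we have s/(n + g + δ) = (y*)^((1−α)/α) = 2.00^1.8571 = 3.6228.
Therefore n + g + δ = s / 3.6228 = 0.40 / 3.6228 = 0.1104, so δ = 0.1104 − 0.033 = 0.0774.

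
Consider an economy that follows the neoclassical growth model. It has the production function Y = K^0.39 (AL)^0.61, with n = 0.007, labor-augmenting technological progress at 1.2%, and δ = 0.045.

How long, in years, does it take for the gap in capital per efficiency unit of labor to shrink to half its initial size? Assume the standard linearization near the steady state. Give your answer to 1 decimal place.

Near the steady state the convergence rate is λ = (1 − α)(n + g + δ).
λ = (1 − 0.39) × 0.064 = 0.61 × 0.064 = 0.03904
Half-life = ln 2 / λ = 0.6931 / 0.03904 ≈ 17.75 years

about 17.8 years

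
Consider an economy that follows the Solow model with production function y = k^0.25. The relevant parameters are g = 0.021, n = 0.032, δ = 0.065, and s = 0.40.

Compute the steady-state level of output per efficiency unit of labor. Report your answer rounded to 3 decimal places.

y* = 1.502

In steady state, investment equals break-even investment: s·k^α = (n + g + δ)·k.
Rearranging, k^(1−α) = s / (n + g + δ).
k^0.75 = 0.40 / (0.032 + 0.021 + 0.065) = 0.40 / 0.118 = 3.3898
k* = 3.3898^(1/0.75) ≈ 5.0921
y* = (k*)^α = 5.0921^0.25 ≈ 1.5022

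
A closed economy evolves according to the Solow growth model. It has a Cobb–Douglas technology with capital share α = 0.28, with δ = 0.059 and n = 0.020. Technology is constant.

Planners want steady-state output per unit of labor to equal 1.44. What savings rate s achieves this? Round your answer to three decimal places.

s ≈ 0.202

In steady state, investment equals break-even investment: s·k^α = (n + δ)·k.
Since y* = [s/(n + δ)]^(α/(1−α)), we have s/(n + δ) = (y*)^((1−α)/α) = 1.44^2.5714 = 2.5540.
Therefore s = 2.5540 × (n + δ) = 2.5540 × 0.079 = 0.2018.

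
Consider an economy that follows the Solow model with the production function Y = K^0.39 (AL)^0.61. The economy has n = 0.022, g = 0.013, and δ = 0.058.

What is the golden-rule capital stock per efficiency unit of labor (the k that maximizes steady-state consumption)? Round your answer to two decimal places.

k_gold ≈ 10.49

The golden rule sets f'(k) = n + g + δ, i.e. α·k^(α−1) = n + g + δ.
So k^(1−α) = α / (n + g + δ) = 0.39 / 0.093 = 4.1935.
k_gold = 4.1935^(1/0.61) ≈ 10.4862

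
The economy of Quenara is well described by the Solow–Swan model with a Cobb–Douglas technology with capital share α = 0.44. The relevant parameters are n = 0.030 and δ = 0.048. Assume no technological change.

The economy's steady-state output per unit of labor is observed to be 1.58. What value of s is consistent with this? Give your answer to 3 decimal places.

s ≈ 0.140

Steady state requires s·f(k) = (n + δ)·k, i.e. s·k^α = (n + δ)·k.
Since y* = [s/(n + δ)]^(α/(1−α)), we have s/(n + δ) = (y*)^((1−α)/α) = 1.58^1.2727 = 1.7899.
Therefore s = 1.7899 × (n + δ) = 1.7899 × 0.078 = 0.1396.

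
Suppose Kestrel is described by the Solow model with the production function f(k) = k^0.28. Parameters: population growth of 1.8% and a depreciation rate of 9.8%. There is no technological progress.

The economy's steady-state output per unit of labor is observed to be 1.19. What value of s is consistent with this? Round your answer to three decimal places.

At the steady state, Δk = 0, so s·k^α = (n + δ)·k.
Since y* = [s/(n + δ)]^(α/(1−α)), we have s/(n + δ) = (y*)^((1−α)/α) = 1.19^2.5714 = 1.5641.
Therefore s = 1.5641 × (n + δ) = 1.5641 × 0.116 = 0.1814.

s ≈ 0.181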